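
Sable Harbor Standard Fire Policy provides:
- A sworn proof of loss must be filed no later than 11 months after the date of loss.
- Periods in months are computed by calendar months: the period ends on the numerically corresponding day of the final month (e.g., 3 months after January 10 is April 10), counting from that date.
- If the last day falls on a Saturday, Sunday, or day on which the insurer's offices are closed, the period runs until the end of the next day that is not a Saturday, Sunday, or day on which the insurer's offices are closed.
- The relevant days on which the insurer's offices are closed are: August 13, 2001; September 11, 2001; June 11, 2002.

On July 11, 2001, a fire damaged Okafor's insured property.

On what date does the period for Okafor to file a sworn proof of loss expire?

11 months after July 11, 2001 is June 11, 2002.
June 11, 2002 is a listed holiday. The next qualifying day is June 12, 2002.

June 12, 2002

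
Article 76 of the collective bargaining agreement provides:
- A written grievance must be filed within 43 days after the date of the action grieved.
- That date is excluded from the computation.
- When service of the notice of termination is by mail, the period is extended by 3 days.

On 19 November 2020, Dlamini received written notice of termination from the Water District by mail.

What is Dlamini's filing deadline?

January 4, 2021

43 days after 19 November 2020 is January 1, 2021.
Service was by mail, adding 3 days: January 1, 2021 + 3 days = January 4, 2021.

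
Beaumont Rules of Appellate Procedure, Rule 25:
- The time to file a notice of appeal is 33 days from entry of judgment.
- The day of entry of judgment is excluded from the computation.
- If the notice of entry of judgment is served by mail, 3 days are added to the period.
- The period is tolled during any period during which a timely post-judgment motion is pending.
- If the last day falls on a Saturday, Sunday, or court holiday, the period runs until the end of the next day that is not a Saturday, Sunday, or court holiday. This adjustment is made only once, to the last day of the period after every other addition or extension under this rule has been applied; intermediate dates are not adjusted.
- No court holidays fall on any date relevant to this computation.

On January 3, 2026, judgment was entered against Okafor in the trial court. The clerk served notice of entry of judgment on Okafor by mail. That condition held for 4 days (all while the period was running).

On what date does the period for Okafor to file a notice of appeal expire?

33 days after January 3, 2026 is February 5, 2026.
Service was by mail, adding 3 days: February 5, 2026 + 3 days = February 8, 2026.
Tolling adds 4 days: February 8, 2026 + 4 days = February 12, 2026.
February 12, 2026 is a Thursday and not a court holiday, so no extension applies.

February 12, 2026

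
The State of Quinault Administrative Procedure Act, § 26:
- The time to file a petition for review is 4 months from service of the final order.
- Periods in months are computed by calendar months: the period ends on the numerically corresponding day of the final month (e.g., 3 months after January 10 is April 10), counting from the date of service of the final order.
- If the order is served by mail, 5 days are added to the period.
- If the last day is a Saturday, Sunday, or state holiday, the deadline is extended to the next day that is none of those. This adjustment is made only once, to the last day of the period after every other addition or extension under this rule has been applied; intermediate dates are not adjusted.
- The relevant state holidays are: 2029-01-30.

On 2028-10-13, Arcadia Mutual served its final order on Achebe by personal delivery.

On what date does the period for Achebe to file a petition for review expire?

4 months after 2028-10-13 is February 13, 2029.
Service was not by mail, so no mail extension applies.
February 13, 2029 is a Tuesday and not a state holiday, so no extension applies.

February 13, 2029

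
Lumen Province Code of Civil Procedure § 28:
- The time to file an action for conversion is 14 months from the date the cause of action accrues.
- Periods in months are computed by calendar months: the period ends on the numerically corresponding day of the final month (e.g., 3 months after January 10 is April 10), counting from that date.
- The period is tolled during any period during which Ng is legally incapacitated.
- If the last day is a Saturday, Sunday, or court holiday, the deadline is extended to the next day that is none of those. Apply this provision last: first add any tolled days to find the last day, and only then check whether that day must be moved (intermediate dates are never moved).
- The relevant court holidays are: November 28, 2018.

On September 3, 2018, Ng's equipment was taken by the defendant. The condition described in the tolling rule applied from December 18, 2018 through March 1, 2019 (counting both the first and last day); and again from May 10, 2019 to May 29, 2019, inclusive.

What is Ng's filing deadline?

February 5, 2020

14 months after September 3, 2018 is November 3, 2019.
From December 18, 2018 through March 1, 2019 inclusive is 74 days; tolling adds 74 days: November 3, 2019 + 74 days = January 16, 2020.
From May 10, 2019 through May 29, 2019 inclusive is 20 days; tolling adds 20 days: January 16, 2020 + 20 days = February 5, 2020.
February 5, 2020 is a Wednesday and not a court holiday, so no extension applies.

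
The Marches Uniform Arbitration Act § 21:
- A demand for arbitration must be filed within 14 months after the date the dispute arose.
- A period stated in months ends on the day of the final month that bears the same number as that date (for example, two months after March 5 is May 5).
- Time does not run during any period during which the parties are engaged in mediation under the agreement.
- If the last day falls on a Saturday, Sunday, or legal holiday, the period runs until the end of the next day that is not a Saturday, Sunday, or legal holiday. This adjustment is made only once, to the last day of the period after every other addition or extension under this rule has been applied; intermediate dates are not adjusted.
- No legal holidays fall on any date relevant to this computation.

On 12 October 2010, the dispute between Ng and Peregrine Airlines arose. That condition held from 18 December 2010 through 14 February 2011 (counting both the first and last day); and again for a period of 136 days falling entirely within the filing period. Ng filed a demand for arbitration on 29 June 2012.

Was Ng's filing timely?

14 months after 12 October 2010 is December 12, 2011.
From December 18, 2010 through February 14, 2011 inclusive is 59 days; tolling adds 59 days: December 12, 2011 + 59 days = February 9, 2012.
Tolling adds 136 days: February 9, 2012 + 136 days = June 24, 2012.
June 24, 2012 is Sunday. The next qualifying day is June 25, 2012.
The deadline is June 25, 2012; the filing on June 29, 2012 is after that date.

No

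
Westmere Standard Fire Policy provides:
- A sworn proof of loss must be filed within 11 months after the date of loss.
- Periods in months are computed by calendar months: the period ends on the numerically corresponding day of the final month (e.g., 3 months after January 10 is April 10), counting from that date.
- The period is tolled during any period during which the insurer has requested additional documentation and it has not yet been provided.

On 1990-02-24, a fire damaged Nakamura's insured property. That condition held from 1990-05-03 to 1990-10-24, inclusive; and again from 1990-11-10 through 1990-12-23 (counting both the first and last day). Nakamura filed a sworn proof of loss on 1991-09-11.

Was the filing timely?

11 months after 1990-02-24 is January 24, 1991.
From May 3, 1990 through October 24, 1990 inclusive is 175 days; tolling adds 175 days: January 24, 1991 + 175 days = July 18, 1991.
From November 10, 1990 through December 23, 1990 inclusive is 44 days; tolling adds 44 days: July 18, 1991 + 44 days = August 31, 1991.
The deadline is August 31, 1991; the filing on September 11, 1991 is after that date.

No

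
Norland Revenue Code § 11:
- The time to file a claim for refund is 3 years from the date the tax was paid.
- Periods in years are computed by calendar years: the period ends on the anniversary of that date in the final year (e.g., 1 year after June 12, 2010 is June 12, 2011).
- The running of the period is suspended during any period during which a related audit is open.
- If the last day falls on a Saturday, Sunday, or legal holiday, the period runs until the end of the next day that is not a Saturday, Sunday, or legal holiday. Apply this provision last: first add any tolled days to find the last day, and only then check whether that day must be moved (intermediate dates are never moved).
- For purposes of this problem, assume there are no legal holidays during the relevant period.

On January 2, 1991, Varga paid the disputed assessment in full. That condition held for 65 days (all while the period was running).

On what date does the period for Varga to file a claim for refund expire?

March 8, 1994

3 years after January 2, 1991 is January 2, 1994.
Tolling adds 65 days: January 2, 1994 + 65 days = March 8, 1994.
March 8, 1994 is a Tuesday and not a legal holiday, so no extension applies.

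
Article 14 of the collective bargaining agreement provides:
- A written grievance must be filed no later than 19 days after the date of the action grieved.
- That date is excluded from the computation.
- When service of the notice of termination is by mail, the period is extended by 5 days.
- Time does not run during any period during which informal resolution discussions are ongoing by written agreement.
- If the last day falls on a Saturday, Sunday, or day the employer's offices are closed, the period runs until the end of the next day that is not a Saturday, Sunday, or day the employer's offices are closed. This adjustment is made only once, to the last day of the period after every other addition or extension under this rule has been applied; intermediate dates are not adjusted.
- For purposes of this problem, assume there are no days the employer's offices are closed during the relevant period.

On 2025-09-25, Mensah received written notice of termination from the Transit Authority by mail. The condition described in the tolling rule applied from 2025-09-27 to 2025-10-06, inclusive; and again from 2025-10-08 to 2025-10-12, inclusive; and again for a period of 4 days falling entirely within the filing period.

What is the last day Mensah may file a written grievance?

19 days after 2025-09-25 is October 14, 2025.
Service was by mail, adding 5 days: October 14, 2025 + 5 days = October 19, 2025.
From September 27, 2025 through October 6, 2025 inclusive is 10 days; tolling adds 10 days: October 19, 2025 + 10 days = October 29, 2025.
From October 8, 2025 through October 12, 2025 inclusive is 5 days; tolling adds 5 days: October 29, 2025 + 5 days = November 3, 2025.
Tolling adds 4 days: November 3, 2025 + 4 days = November 7, 2025.
November 7, 2025 is a Friday and not a day the employer's offices are closed, so no extension applies.

November 7, 2025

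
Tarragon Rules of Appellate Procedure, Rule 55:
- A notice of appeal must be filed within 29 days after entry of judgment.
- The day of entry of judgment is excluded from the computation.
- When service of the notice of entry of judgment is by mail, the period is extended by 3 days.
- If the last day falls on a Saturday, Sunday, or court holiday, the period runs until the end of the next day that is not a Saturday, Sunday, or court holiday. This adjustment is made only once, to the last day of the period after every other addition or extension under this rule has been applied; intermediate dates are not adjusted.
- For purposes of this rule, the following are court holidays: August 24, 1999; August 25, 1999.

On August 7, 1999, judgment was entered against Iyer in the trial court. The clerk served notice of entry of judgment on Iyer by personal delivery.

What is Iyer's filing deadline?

29 days after August 7, 1999 is September 5, 1999.
Service was not by mail, so no mail extension applies.
September 5, 1999 is Sunday. The next qualifying day is September 6, 1999.

September 6, 1999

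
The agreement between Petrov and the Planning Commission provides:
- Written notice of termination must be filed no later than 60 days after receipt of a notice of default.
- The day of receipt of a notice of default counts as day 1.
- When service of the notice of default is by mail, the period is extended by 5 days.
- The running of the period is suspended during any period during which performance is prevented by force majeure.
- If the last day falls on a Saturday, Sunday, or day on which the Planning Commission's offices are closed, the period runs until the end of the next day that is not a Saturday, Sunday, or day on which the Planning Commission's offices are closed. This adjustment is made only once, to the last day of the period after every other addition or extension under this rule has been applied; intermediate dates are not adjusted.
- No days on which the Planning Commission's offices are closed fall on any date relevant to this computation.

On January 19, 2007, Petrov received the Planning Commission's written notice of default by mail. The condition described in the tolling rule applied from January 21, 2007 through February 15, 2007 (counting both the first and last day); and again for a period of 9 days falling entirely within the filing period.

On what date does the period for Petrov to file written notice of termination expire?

April 30, 2007

Counting January 19, 2007 as day 1, day 60 is March 19, 2007.
Service was by mail, adding 5 days: March 19, 2007 + 5 days = March 24, 2007.
From January 21, 2007 through February 15, 2007 inclusive is 26 days; tolling adds 26 days: March 24, 2007 + 26 days = April 19, 2007.
Tolling adds 9 days: April 19, 2007 + 9 days = April 28, 2007.
April 28, 2007 is Saturday; April 29, 2007 is Sunday. The next qualifying day is April 30, 2007.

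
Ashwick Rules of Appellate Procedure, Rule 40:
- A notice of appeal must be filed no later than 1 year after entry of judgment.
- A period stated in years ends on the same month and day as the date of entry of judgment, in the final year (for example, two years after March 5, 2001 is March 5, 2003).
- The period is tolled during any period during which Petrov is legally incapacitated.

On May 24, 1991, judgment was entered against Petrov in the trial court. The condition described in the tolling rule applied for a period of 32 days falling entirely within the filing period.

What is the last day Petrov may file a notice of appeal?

June 25, 1992

1 year after May 24, 1991 is May 24, 1992.
Tolling adds 32 days: May 24, 1992 + 32 days = June 25, 1992.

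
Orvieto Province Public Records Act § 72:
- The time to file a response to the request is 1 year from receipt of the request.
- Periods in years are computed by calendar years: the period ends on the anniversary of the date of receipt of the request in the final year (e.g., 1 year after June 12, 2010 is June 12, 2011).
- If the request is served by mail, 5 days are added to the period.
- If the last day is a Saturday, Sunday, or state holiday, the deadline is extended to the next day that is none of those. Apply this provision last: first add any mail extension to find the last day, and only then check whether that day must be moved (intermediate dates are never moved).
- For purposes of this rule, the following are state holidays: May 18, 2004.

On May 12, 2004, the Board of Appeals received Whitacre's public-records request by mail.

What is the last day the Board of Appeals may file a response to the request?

1 year after May 12, 2004 is May 12, 2005.
Service was by mail, adding 5 days: May 12, 2005 + 5 days = May 17, 2005.
May 17, 2005 is a Tuesday and not a state holiday, so no extension applies.

May 17, 2005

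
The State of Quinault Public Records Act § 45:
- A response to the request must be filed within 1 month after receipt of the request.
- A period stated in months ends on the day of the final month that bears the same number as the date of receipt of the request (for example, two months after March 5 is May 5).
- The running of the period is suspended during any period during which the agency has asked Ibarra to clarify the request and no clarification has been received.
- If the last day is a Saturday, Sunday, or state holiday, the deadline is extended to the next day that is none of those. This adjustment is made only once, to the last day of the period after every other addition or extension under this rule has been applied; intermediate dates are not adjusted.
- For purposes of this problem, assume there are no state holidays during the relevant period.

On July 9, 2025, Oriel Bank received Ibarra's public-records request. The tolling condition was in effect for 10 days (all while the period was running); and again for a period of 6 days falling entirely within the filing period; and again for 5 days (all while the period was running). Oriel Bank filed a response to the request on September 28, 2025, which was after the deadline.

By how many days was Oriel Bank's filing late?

1 month after July 9, 2025 is August 9, 2025.
Tolling adds 10 days: August 9, 2025 + 10 days = August 19, 2025.
Tolling adds 6 days: August 19, 2025 + 6 days = August 25, 2025.
Tolling adds 5 days: August 25, 2025 + 5 days = August 30, 2025.
August 30, 2025 is Saturday; August 31, 2025 is Sunday. The next qualifying day is September 1, 2025.
The deadline is September 1, 2025; from September 1, 2025 to September 28, 2025 is 27 days.

27 days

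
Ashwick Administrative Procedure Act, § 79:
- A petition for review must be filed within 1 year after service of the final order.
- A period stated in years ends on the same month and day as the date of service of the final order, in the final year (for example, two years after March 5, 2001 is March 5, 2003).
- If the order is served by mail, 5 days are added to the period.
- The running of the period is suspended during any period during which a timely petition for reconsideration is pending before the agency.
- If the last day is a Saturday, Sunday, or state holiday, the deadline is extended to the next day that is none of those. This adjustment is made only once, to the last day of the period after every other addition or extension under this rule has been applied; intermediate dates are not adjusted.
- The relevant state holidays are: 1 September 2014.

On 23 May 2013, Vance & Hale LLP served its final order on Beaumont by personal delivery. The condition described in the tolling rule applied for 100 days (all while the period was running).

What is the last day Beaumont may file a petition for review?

September 2, 2014

1 year after 23 May 2013 is May 23, 2014.
Service was not by mail, so no mail extension applies.
Tolling adds 100 days: May 23, 2014 + 100 days = August 31, 2014.
August 31, 2014 is Sunday; September 1, 2014 is a listed holiday. The next qualifying day is September 2, 2014.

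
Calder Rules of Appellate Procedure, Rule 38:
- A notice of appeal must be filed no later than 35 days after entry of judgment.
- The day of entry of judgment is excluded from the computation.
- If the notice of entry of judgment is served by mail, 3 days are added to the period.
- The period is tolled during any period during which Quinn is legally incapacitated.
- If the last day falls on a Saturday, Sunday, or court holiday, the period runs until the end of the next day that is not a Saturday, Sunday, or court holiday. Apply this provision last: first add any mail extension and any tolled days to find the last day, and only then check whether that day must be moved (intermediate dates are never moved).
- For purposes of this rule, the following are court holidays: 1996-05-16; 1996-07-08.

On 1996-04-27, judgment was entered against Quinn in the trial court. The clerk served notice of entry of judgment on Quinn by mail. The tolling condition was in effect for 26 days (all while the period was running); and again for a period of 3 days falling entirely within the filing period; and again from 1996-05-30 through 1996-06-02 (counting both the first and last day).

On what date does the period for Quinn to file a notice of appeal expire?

35 days after 1996-04-27 is June 1, 1996.
Service was by mail, adding 3 days: June 1, 1996 + 3 days = June 4, 1996.
Tolling adds 26 days: June 4, 1996 + 26 days = June 30, 1996.
Tolling adds 3 days: June 30, 1996 + 3 days = July 3, 1996.
From May 30, 1996 through June 2, 1996 inclusive is 4 days; tolling adds 4 days: July 3, 1996 + 4 days = July 7, 1996.
July 7, 1996 is Sunday; July 8, 1996 is a listed holiday. The next qualifying day is July 9, 1996.

July 9, 1996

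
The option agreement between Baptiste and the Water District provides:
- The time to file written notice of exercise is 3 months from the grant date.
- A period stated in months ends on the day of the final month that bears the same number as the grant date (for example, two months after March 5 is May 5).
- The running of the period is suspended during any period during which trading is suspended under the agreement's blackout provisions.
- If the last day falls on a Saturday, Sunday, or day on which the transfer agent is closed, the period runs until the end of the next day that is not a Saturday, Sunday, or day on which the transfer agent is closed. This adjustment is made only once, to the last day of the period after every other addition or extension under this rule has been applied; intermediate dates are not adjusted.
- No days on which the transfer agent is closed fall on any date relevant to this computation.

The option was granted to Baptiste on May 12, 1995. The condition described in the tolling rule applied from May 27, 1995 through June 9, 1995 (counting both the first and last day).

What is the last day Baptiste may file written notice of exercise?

August 28, 1995

3 months after May 12, 1995 is August 12, 1995.
From May 27, 1995 through June 9, 1995 inclusive is 14 days; tolling adds 14 days: August 12, 1995 + 14 days = August 26, 1995.
August 26, 1995 is Saturday; August 27, 1995 is Sunday. The next qualifying day is August 28, 1995.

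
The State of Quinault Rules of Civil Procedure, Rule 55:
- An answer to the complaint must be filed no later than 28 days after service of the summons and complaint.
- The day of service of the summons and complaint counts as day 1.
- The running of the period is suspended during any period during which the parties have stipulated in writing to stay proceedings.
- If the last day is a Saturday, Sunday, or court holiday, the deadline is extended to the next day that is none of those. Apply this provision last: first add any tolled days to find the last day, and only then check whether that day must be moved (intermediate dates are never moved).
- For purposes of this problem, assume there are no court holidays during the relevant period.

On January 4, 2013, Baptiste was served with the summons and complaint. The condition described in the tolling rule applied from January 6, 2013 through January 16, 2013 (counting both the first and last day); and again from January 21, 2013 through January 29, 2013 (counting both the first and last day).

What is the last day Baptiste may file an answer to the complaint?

February 20, 2013

Counting January 4, 2013 as day 1, day 28 is January 31, 2013.
From January 6, 2013 through January 16, 2013 inclusive is 11 days; tolling adds 11 days: January 31, 2013 + 11 days = February 11, 2013.
From January 21, 2013 through January 29, 2013 inclusive is 9 days; tolling adds 9 days: February 11, 2013 + 9 days = February 20, 2013.
February 20, 2013 is a Wednesday and not a court holiday, so no extension applies.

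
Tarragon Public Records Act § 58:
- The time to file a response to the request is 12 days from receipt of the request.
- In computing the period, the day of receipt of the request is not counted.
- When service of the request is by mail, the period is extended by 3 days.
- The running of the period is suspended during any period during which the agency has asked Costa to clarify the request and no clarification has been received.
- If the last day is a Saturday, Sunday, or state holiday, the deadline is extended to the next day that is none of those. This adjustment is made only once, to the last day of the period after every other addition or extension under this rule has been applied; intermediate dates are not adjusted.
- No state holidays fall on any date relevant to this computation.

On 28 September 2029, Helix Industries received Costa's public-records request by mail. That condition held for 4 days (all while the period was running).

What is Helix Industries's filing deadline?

October 17, 2029

12 days after 28 September 2029 is October 10, 2029.
Service was by mail, adding 3 days: October 10, 2029 + 3 days = October 13, 2029.
Tolling adds 4 days: October 13, 2029 + 4 days = October 17, 2029.
October 17, 2029 is a Wednesday and not a state holiday, so no extension applies.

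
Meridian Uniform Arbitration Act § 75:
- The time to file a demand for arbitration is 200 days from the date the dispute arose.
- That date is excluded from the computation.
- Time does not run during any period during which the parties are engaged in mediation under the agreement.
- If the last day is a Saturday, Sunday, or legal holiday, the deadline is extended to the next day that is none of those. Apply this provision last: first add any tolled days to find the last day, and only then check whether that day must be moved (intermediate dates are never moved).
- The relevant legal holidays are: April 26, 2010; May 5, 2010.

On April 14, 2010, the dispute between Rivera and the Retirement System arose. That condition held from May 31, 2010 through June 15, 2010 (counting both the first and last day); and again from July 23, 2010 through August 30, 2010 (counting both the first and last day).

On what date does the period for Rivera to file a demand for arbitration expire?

200 days after April 14, 2010 is October 31, 2010.
From May 31, 2010 through June 15, 2010 inclusive is 16 days; tolling adds 16 days: October 31, 2010 + 16 days = November 16, 2010.
From July 23, 2010 through August 30, 2010 inclusive is 39 days; tolling adds 39 days: November 16, 2010 + 39 days = December 25, 2010.
December 25, 2010 is Saturday; December 26, 2010 is Sunday. The next qualifying day is December 27, 2010.

December 27, 2010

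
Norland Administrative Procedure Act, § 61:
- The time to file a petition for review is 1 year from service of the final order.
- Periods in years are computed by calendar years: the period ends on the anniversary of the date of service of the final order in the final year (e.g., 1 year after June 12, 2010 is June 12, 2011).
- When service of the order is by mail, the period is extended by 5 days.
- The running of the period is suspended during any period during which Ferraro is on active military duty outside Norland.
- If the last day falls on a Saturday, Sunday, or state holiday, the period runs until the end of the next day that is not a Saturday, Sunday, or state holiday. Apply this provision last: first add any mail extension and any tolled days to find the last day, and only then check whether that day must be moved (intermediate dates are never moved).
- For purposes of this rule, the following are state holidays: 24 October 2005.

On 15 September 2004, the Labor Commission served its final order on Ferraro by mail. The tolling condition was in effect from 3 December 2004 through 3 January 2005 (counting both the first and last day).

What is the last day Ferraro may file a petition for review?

1 year after 15 September 2004 is September 15, 2005.
Service was by mail, adding 5 days: September 15, 2005 + 5 days = September 20, 2005.
From December 3, 2004 through January 3, 2005 inclusive is 32 days; tolling adds 32 days: September 20, 2005 + 32 days = October 22, 2005.
October 22, 2005 is Saturday; October 23, 2005 is Sunday; October 24, 2005 is a listed holiday. The next qualifying day is October 25, 2005.

October 25, 2005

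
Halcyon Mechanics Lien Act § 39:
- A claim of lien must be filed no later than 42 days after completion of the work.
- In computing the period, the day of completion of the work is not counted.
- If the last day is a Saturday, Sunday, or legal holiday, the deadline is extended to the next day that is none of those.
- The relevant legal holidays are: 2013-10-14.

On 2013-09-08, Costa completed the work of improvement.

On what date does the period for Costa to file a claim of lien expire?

October 21, 2013

42 days after 2013-09-08 is October 20, 2013.
October 20, 2013 is Sunday. The next qualifying day is October 21, 2013.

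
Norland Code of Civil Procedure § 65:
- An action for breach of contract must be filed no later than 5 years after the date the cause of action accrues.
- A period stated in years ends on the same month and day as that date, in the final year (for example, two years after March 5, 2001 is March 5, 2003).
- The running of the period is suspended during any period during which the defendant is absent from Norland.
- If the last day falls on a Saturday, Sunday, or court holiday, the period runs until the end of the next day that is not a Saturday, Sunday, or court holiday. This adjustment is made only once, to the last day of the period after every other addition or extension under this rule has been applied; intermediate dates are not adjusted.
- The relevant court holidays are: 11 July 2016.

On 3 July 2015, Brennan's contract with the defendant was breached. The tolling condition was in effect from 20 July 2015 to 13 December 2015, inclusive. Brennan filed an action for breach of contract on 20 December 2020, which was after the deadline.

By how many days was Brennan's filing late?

5 years after 3 July 2015 is July 3, 2020.
From July 20, 2015 through December 13, 2015 inclusive is 147 days; tolling adds 147 days: July 3, 2020 + 147 days = November 27, 2020.
November 27, 2020 is a Friday and not a court holiday, so no extension applies.
The deadline is November 27, 2020; from November 27, 2020 to December 20, 2020 is 23 days.

23 days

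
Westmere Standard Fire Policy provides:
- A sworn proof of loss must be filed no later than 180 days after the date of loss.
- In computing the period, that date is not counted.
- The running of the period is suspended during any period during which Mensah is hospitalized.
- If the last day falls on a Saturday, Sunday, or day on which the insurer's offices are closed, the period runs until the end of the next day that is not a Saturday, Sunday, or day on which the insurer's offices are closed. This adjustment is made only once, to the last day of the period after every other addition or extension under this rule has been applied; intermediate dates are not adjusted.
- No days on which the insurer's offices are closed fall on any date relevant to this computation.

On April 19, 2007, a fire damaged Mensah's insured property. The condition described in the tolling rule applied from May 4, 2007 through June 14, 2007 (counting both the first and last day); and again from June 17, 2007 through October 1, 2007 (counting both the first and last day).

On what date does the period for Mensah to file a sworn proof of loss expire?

March 13, 2008

180 days after April 19, 2007 is October 16, 2007.
From May 4, 2007 through June 14, 2007 inclusive is 42 days; tolling adds 42 days: October 16, 2007 + 42 days = November 27, 2007.
From June 17, 2007 through October 1, 2007 inclusive is 107 days; tolling adds 107 days: November 27, 2007 + 107 days = March 13, 2008.
March 13, 2008 is a Thursday and not a day on which the insurer's offices are closed, so no extension applies.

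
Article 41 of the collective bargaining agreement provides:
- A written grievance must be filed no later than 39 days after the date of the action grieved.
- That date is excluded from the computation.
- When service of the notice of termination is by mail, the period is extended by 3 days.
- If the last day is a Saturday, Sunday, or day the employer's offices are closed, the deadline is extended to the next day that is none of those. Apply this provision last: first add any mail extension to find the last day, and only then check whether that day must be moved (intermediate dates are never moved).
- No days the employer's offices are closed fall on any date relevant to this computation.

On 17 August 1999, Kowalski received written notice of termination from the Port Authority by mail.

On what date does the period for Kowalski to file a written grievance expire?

September 28, 1999

39 days after 17 August 1999 is September 25, 1999.
Service was by mail, adding 3 days: September 25, 1999 + 3 days = September 28, 1999.
September 28, 1999 is a Tuesday and not a day the employer's offices are closed, so no extension applies.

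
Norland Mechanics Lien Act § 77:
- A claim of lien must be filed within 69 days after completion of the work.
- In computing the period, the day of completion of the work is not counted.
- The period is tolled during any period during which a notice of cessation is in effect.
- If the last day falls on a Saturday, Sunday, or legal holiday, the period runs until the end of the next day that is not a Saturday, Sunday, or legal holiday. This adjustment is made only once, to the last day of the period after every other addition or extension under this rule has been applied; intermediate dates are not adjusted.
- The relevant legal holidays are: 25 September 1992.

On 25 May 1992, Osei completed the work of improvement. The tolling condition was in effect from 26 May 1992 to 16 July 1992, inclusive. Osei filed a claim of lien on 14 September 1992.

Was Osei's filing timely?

69 days after 25 May 1992 is August 2, 1992.
From May 26, 1992 through July 16, 1992 inclusive is 52 days; tolling adds 52 days: August 2, 1992 + 52 days = September 23, 1992.
September 23, 1992 is a Wednesday and not a legal holiday, so no extension applies.
The deadline is September 23, 1992; the filing on September 14, 1992 is on or before that date.

Yes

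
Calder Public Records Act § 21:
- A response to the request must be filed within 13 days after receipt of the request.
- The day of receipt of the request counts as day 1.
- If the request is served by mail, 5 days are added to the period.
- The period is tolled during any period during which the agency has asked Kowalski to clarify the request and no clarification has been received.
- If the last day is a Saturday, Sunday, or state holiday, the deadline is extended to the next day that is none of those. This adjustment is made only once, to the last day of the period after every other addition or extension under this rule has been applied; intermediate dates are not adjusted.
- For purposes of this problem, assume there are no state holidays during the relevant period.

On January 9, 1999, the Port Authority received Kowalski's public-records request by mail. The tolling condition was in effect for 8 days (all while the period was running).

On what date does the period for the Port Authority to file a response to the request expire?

February 3, 1999

Counting January 9, 1999 as day 1, day 13 is January 21, 1999.
Service was by mail, adding 5 days: January 21, 1999 + 5 days = January 26, 1999.
Tolling adds 8 days: January 26, 1999 + 8 days = February 3, 1999.
February 3, 1999 is a Wednesday and not a state holiday, so no extension applies.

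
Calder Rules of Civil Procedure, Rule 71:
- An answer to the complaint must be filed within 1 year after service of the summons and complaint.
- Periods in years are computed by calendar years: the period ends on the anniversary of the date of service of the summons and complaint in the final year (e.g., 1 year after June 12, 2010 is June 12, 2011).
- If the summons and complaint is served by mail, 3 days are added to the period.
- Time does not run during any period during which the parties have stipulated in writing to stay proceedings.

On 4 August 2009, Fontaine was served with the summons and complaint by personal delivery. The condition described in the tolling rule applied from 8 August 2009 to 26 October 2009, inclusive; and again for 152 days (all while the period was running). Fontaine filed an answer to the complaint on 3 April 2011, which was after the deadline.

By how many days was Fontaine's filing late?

10 days

1 year after 4 August 2009 is August 4, 2010.
Service was not by mail, so no mail extension applies.
From August 8, 2009 through October 26, 2009 inclusive is 80 days; tolling adds 80 days: August 4, 2010 + 80 days = October 23, 2010.
Tolling adds 152 days: October 23, 2010 + 152 days = March 24, 2011.
The deadline is March 24, 2011; from March 24, 2011 to April 3, 2011 is 10 days.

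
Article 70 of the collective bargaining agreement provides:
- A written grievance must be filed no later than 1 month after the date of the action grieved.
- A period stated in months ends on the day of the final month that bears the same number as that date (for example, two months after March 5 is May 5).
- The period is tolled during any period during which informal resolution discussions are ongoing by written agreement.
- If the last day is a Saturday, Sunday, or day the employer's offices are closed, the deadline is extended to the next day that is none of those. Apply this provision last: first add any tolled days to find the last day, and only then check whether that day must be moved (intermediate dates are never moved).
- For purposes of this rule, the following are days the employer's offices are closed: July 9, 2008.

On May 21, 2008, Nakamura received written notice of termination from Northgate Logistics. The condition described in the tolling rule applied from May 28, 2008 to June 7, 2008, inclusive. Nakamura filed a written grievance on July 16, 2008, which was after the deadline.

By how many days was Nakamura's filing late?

1 month after May 21, 2008 is June 21, 2008.
From May 28, 2008 through June 7, 2008 inclusive is 11 days; tolling adds 11 days: June 21, 2008 + 11 days = July 2, 2008.
July 2, 2008 is a Wednesday and not a day the employer's offices are closed, so no extension applies.
The deadline is July 2, 2008; from July 2, 2008 to July 16, 2008 is 14 days.

14 days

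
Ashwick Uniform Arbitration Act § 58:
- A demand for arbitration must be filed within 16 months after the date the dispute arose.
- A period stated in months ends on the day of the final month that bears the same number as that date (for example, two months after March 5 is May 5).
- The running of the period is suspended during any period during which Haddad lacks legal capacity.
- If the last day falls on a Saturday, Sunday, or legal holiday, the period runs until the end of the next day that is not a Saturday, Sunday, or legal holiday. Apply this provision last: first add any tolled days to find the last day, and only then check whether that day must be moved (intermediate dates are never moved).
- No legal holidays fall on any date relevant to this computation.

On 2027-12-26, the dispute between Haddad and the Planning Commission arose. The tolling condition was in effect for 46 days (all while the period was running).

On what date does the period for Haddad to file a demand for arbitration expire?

June 11, 2029

16 months after 2027-12-26 is April 26, 2029.
Tolling adds 46 days: April 26, 2029 + 46 days = June 11, 2029.
June 11, 2029 is a Monday and not a legal holiday, so no extension applies.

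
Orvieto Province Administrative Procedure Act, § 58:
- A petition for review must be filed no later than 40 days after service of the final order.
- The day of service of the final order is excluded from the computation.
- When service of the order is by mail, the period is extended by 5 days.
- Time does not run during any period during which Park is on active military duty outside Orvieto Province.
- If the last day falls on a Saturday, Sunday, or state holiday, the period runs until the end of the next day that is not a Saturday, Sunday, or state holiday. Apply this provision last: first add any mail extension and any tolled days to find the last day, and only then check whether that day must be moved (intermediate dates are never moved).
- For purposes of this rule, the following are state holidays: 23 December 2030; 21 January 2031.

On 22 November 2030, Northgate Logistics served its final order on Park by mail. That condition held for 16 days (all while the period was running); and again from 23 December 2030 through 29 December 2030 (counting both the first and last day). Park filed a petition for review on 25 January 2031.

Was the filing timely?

Yes

40 days after 22 November 2030 is January 1, 2031.
Service was by mail, adding 5 days: January 1, 2031 + 5 days = January 6, 2031.
Tolling adds 16 days: January 6, 2031 + 16 days = January 22, 2031.
From December 23, 2030 through December 29, 2030 inclusive is 7 days; tolling adds 7 days: January 22, 2031 + 7 days = January 29, 2031.
January 29, 2031 is a Wednesday and not a state holiday, so no extension applies.
The deadline is January 29, 2031; the filing on January 25, 2031 is on or before that date.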